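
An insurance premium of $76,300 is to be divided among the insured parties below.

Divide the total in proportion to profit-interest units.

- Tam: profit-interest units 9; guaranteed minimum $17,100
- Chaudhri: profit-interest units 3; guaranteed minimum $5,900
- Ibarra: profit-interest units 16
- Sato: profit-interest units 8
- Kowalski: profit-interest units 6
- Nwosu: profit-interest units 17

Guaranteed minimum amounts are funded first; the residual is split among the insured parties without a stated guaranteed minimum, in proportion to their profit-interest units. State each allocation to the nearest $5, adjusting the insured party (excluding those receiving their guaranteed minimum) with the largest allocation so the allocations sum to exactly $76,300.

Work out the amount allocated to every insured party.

Guaranteed amounts: Tam $17,100; Chaudhri $5,900. Residual $53,300.
Residual split over remaining profit-interest units 47: Ibarra 18,144.68 → $18,145; Sato 9,072.34 → $9,070; Kowalski 6,804.26 → $6,805; Nwosu 19,278.72 → $19,280.

Tam: $17,100 · Chaudhri: $5,900 · Ibarra: $18,145 · Sato: $9,070 · Kowalski: $6,805 · Nwosu: $19,280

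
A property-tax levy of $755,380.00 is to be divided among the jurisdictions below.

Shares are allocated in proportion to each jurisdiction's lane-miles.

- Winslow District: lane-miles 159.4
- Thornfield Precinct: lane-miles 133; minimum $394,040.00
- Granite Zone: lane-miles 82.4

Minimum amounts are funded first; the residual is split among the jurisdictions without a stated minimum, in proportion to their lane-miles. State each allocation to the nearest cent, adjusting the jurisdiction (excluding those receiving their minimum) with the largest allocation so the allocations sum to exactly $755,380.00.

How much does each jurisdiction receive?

Winslow District: $238,203.46 | Thornfield Precinct: $394,040.00 | Granite Zone: $123,136.54

Minimums first: Thornfield Precinct $394,040.00. Balance $361,340.00.
Balance split over remaining lane-miles 241.8: Winslow District 238,203.4574 → $238,203.46; Granite Zone 123,136.5426 → $123,136.54.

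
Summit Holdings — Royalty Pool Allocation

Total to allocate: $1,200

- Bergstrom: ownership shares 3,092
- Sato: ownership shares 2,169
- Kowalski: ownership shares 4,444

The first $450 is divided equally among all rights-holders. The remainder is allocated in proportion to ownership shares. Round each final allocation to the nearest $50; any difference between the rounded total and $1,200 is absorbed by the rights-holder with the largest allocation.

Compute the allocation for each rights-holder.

First tranche $450 split equally: $150 each.
Remainder $750 by ownership shares (total 9,705): Bergstrom 238.95 → $250; Sato 167.62 → $150; Kowalski 343.43 → $350.
Totals: Bergstrom $150 + $250 = $400; Sato $150 + $150 = $300; Kowalski $150 + $350 = $500.

Bergstrom: $400 · Sato: $300 · Kowalski: $500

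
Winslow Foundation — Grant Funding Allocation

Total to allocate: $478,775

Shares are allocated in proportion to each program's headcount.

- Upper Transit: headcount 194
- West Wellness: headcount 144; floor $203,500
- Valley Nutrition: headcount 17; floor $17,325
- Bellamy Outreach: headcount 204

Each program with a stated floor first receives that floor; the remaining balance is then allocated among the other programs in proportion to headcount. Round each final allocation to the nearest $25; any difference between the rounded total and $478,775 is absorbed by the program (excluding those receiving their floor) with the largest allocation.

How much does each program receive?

Minimums first: West Wellness $203,500; Valley Nutrition $17,325. Residual $257,950.
Residual split over remaining headcount 398: Upper Transit 125,734.42 → $125,725; Bellamy Outreach 132,215.58 → $132,225.

Upper Transit: $125,725; West Wellness: $203,500; Valley Nutrition: $17,325; Bellamy Outreach: $132,225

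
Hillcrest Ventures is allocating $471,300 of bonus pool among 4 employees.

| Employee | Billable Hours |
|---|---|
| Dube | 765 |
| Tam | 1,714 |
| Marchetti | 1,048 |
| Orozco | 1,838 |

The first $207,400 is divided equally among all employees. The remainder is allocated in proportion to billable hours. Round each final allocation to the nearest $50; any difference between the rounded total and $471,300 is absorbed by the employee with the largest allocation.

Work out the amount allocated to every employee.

Equal tier: $207,400 ÷ 4 = $51,850 apiece.
Remainder $263,900 by billable hours (total 5,365): Dube 37,629.73 → $37,650; Tam 84,310.27 → $84,300; Marchetti 51,550.27 → $51,550; Orozco 90,409.73 → $90,400.
Totals: Dube $51,850 + $37,650 = $89,500; Tam $51,850 + $84,300 = $136,150; Marchetti $51,850 + $51,550 = $103,400; Orozco $51,850 + $90,400 = $142,250.

Dube: $89,500 | Tam: $136,150 | Marchetti: $103,400 | Orozco: $142,250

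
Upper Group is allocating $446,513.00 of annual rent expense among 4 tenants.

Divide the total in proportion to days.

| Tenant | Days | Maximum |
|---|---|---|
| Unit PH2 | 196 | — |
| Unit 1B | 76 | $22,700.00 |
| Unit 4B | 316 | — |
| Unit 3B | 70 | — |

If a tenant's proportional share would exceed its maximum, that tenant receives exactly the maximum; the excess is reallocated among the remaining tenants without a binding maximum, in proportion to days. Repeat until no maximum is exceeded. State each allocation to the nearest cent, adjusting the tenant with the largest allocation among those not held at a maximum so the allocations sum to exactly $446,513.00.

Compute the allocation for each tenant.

Unit PH2: $142,727.40 | Unit 1B: $22,700.00 | Unit 4B: $230,111.53 | Unit 3B: $50,974.07

Total days = 658.
Unconstrained shares: Unit PH2 133,003.8723; Unit 1B 51,572.9301; Unit 4B 214,434.8146; Unit 3B 47,501.3830.
Cap binds for Unit 1B ($22,700.00); residual $423,813.00 reallocated over remaining days 582.
Redistributed shares: Unit PH2 142,727.4021 → $142,727.40; Unit 4B 230,111.5258 → $230,111.53; Unit 3B 50,974.0722 → $50,974.07.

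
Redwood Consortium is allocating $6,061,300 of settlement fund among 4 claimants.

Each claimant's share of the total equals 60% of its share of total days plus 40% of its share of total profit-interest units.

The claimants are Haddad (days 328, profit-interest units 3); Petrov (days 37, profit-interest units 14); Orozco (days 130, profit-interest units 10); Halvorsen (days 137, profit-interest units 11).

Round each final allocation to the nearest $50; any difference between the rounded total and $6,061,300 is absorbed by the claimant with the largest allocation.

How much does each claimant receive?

Haddad: $2,078,850 · Petrov: $1,106,150 · Orozco: $1,386,100 · Halvorsen: $1,490,200

Days total 632; profit-interest units total 38.
Combined weights (60% days + 40% profit-interest units): Haddad 0.3430; Petrov 0.1825; Orozco 0.2287; Halvorsen 0.2459.
Proportional shares: Haddad 2,078,852.26; Petrov 1,106,156.96; Orozco 1,386,103.41; Halvorsen 1,490,187.36.
After rounding ($50): Haddad $2,078,850; Petrov $1,106,150; Orozco $1,386,100; Halvorsen $1,490,200. Sum = $6,061,300.
Sum already equals the total — no adjustment.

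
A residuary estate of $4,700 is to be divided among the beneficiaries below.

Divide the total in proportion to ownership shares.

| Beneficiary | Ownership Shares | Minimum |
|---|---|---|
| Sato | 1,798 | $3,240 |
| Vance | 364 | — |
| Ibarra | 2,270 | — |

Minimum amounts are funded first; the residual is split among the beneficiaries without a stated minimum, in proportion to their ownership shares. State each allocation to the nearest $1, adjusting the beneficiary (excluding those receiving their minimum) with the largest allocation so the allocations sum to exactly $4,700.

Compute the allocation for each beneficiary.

Sato: $3,240 | Vance: $202 | Ibarra: $1,258

Fund the minimums — Sato $3,240. Residual $1,460.
Residual split over remaining ownership shares 2,634: Vance 201.76 → $202; Ibarra 1,258.24 → $1,258.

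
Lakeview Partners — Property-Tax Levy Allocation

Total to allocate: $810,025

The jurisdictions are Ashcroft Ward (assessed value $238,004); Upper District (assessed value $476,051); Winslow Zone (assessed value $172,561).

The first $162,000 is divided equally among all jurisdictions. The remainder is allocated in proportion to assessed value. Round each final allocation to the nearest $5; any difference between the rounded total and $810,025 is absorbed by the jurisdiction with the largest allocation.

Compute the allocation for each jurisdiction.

Ashcroft Ward: $227,955 | Upper District: $401,945 | Winslow Zone: $180,125

$162,000 shared equally gives $54,000 per jurisdiction.
Remainder $648,025 by assessed value (total 886,616): Ashcroft Ward 173,956.42 → $173,955; Upper District 347,944.26 → $347,945; Winslow Zone 126,124.32 → $126,125.
Totals: Ashcroft Ward $54,000 + $173,955 = $227,955; Upper District $54,000 + $347,945 = $401,945; Winslow Zone $54,000 + $126,125 = $180,125.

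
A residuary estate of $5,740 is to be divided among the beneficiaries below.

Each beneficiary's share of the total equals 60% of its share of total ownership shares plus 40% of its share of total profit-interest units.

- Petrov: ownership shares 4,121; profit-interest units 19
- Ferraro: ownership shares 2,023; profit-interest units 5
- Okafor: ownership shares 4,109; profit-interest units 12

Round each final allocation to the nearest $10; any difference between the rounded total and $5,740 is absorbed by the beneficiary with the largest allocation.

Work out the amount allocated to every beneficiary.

Ownership shares total 10,253; profit-interest units total 36.
Blended shares (60% ownership shares + 40% profit-interest units): Petrov 0.4523; Ferraro 0.1739; Okafor 0.3738.
Proportional shares: Petrov 2,596.03; Ferraro 998.42; Okafor 2,145.55.
After rounding ($10): Petrov $2,600; Ferraro $1,000; Okafor $2,150. Sum = $5,750.
Difference $5,740 − $5,750 = −$10 applied to largest allocation (Petrov): Petrov becomes $2,590.

Petrov: $2,590 | Ferraro: $1,000 | Okafor: $2,150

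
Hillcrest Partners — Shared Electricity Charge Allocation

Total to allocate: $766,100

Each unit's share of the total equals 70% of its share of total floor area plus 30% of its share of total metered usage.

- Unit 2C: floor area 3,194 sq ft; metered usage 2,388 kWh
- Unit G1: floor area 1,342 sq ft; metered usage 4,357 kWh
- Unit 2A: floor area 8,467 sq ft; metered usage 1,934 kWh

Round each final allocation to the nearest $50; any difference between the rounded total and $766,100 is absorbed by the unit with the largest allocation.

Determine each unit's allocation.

Unit 2C: $194,950; Unit G1: $170,750; Unit 2A: $400,400

Totals — floor area 13,003, metered usage 8,679.
Blended shares (70% floor area + 30% metered usage): Unit 2C 0.2545; Unit G1 0.2228; Unit 2A 0.5227.
Proportional shares: Unit 2C 194,964.03; Unit G1 170,725.21; Unit 2A 400,410.76.
Rounded to nearest $50: Unit 2C $194,950; Unit G1 $170,750; Unit 2A $400,400. Sum = $766,100.
Sum already equals the total — no adjustment.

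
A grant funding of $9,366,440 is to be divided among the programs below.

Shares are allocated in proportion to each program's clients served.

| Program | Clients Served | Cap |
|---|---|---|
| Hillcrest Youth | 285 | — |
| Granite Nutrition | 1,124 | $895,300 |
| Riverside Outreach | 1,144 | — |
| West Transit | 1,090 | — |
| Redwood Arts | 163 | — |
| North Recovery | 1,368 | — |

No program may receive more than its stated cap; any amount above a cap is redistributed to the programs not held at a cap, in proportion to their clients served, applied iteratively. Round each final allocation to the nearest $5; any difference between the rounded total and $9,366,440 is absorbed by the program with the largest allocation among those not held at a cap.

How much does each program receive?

Hillcrest Youth: $596,115 · Granite Nutrition: $895,300 · Riverside Outreach: $2,392,835 · West Transit: $2,279,885 · Redwood Arts: $340,935 · North Recovery: $2,861,370

Total clients served = 5,174.
Proportional shares (ignoring caps): Hillcrest Youth 515,932.62; Granite Nutrition 2,034,765.86; Riverside Outreach 2,070,971.66; West Transit 1,973,216.00; Redwood Arts 295,077.26; North Recovery 2,476,476.60.
Cap binds for Granite Nutrition ($895,300); remaining pool $8,471,140 reallocated over remaining clients served 4,050.
Remaining shares: Hillcrest Youth 596,117.26 → $596,115; Riverside Outreach 2,392,835.60 → $2,392,835; West Transit 2,279,887.06 → $2,279,885; Redwood Arts 340,937.24 → $340,935; North Recovery 2,861,362.84 → $2,861,365.
Rounding difference +$5 applied to North Recovery → $2,861,370.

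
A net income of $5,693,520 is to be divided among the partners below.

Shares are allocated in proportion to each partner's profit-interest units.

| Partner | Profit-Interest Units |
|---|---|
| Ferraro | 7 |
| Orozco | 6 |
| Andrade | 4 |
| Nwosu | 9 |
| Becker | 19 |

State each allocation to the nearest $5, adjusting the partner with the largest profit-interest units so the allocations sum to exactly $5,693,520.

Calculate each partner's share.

Profit-interest units total: 7 + 6 + 4 + 9 + 19 = 45.
Proportional shares: Ferraro 885,658.67; Orozco 759,136.00; Andrade 506,090.67; Nwosu 1,138,704.00; Becker 2,403,930.67.
Rounded to nearest $5: Ferraro $885,660; Orozco $759,135; Andrade $506,090; Nwosu $1,138,705; Becker $2,403,930. Sum = $5,693,520.
Sum already equals the total — no adjustment.

Ferraro: $885,660 | Orozco: $759,135 | Andrade: $506,090 | Nwosu: $1,138,705 | Becker: $2,403,930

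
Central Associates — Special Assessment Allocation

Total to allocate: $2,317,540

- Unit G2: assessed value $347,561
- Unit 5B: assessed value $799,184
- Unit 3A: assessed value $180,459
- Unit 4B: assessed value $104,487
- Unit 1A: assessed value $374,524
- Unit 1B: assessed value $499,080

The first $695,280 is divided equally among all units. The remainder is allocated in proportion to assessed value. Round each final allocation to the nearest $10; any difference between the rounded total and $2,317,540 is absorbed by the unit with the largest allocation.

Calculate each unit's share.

Unit G2: $360,460; Unit 5B: $678,270; Unit 3A: $242,870; Unit 4B: $189,410; Unit 1A: $379,440; Unit 1B: $467,090

$695,280 shared equally gives $115,880 per unit.
Remainder $1,622,260 by assessed value (total 2,305,295): Unit G2 244,582.28 → $244,580; Unit 5B 562,394.07 → $562,390; Unit 3A 126,990.87 → $126,990; Unit 4B 73,528.59 → $73,530; Unit 1A 263,556.42 → $263,560; Unit 1B 351,207.77 → $351,210.
Totals: Unit G2 $115,880 + $244,580 = $360,460; Unit 5B $115,880 + $562,390 = $678,270; Unit 3A $115,880 + $126,990 = $242,870; Unit 4B $115,880 + $73,530 = $189,410; Unit 1A $115,880 + $263,560 = $379,440; Unit 1B $115,880 + $351,210 = $467,090.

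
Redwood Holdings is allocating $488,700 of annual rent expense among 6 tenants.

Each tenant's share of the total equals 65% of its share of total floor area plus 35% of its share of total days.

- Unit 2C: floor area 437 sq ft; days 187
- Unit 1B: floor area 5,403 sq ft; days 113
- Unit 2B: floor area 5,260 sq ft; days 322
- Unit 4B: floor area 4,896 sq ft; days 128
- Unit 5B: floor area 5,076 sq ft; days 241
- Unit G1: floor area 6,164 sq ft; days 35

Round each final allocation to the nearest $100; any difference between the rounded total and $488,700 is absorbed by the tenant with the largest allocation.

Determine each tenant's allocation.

Floor area total 27,236; days total 1,026.
Blended shares (65% floor area + 35% days): Unit 2C 0.0742; Unit 1B 0.1675; Unit 2B 0.2354; Unit 4B 0.1605; Unit 5B 0.2034; Unit G1 0.1590.
Raw shares: Unit 2C 36,271.62; Unit 1B 81,853.78; Unit 2B 115,028.47; Unit 4B 78,441.27; Unit 5B 99,378.91; Unit G1 77,725.95.
Rounded to nearest $100: Unit 2C $36,300; Unit 1B $81,900; Unit 2B $115,000; Unit 4B $78,400; Unit 5B $99,400; Unit G1 $77,700. Sum = $488,700.
Sum already equals the total — no adjustment.

Unit 2C: $36,300 | Unit 1B: $81,900 | Unit 2B: $115,000 | Unit 4B: $78,400 | Unit 5B: $99,400 | Unit G1: $77,700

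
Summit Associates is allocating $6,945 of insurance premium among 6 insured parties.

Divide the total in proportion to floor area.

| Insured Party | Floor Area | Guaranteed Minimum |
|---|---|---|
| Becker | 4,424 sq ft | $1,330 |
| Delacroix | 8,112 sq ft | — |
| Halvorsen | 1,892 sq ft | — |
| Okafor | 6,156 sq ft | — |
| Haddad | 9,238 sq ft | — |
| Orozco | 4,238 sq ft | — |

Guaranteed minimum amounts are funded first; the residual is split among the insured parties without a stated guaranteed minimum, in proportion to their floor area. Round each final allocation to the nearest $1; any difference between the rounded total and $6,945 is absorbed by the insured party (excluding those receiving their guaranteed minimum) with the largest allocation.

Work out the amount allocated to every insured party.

Becker: $1,330 · Delacroix: $1,537 · Halvorsen: $358 · Okafor: $1,166 · Haddad: $1,751 · Orozco: $803

Fund the minimums — Becker $1,330. Balance $5,615.
Balance split over remaining floor area 29,636: Delacroix 1,536.94 → $1,537; Halvorsen 358.47 → $358; Okafor 1,166.35 → $1,166; Haddad 1,750.28 → $1,750; Orozco 802.95 → $803.
Rounding difference +$1 applied to Haddad → $1,751.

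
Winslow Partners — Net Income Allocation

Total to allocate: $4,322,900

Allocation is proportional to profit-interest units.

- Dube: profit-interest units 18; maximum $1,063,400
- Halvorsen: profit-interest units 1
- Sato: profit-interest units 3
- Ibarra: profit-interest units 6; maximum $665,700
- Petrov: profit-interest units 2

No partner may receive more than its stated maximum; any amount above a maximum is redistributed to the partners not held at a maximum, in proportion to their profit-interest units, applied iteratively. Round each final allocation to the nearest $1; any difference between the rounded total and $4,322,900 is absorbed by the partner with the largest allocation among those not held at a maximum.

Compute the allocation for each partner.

Total profit-interest units = 30.
Pro-rata shares before constraints: Dube 2,593,740.00; Halvorsen 144,096.67; Sato 432,290.00; Ibarra 864,580.00; Petrov 288,193.33.
Cap binds for Dube ($1,063,400), Ibarra ($665,700); remaining pool $2,593,800 reallocated over remaining profit-interest units 6.
Redistributed shares: Halvorsen 432,300.00 → $432,300; Sato 1,296,900.00 → $1,296,900; Petrov 864,600.00 → $864,600.

Dube: $1,063,400 · Halvorsen: $432,300 · Sato: $1,296,900 · Ibarra: $665,700 · Petrov: $864,600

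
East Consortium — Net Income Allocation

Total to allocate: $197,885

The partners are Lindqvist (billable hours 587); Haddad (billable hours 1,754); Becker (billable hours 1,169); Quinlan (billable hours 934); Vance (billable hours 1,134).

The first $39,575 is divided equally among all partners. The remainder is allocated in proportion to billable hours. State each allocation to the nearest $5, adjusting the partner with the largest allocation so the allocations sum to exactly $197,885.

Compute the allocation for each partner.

First tranche $39,575 split equally: $7,915 each.
Remainder $158,310 by billable hours (total 5,578): Lindqvist 16,659.73 → $16,660; Haddad 49,780.52 → $49,780; Becker 33,177.55 → $33,180; Quinlan 26,507.98 → $26,510; Vance 32,184.21 → $32,185.
Rounding difference −$5 on remainder applied to Haddad.
Totals: Lindqvist $7,915 + $16,660 = $24,575; Haddad $7,915 + $49,775 = $57,690; Becker $7,915 + $33,180 = $41,095; Quinlan $7,915 + $26,510 = $34,425; Vance $7,915 + $32,185 = $40,100.

Lindqvist: $24,575 · Haddad: $57,690 · Becker: $41,095 · Quinlan: $34,425 · Vance: $40,100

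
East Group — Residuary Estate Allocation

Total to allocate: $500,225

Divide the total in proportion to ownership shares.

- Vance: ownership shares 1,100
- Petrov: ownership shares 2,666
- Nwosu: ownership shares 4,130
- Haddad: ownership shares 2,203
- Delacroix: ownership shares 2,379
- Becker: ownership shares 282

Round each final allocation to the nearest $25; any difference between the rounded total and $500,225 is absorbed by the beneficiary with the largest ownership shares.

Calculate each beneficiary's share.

Vance: $43,125 · Petrov: $104,525 · Nwosu: $161,875 · Haddad: $86,375 · Delacroix: $93,275 · Becker: $11,050

Combined ownership shares = 12,760.
Proportional shares: Vance 1,100/12,760 × $500,225 = 43,122.84; Petrov 2,666/12,760 × $500,225 = 104,514.09; Nwosu 4,130/12,760 × $500,225 = 161,906.68; Haddad 2,203/12,760 × $500,225 = 86,363.30; Delacroix 2,379/12,760 × $500,225 = 93,262.95; Becker 282/12,760 × $500,225 = 11,055.13.
At nearest $25: Vance $43,125; Petrov $104,525; Nwosu $161,900; Haddad $86,375; Delacroix $93,275; Becker $11,050. Sum = $500,250.
Difference $500,225 − $500,250 = −$25 applied to largest ownership shares (Nwosu): Nwosu becomes $161,875.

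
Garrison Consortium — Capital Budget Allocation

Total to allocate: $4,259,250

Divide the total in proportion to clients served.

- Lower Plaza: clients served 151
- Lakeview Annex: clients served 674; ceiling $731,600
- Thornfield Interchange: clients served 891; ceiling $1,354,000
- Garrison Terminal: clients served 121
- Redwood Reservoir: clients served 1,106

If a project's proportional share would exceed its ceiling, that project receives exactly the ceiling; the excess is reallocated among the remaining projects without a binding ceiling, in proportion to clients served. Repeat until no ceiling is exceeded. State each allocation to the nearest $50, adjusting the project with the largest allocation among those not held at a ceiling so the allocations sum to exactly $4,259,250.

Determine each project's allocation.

Lower Plaza: $238,200 | Lakeview Annex: $731,600 | Thornfield Interchange: $1,354,000 | Garrison Terminal: $190,850 | Redwood Reservoir: $1,744,600

Sum of clients served: 2,943.
Proportional shares (ignoring caps): Lower Plaza 218,534.40; Lakeview Annex 975,444.95; Thornfield Interchange 1,289,497.71; Garrison Terminal 175,116.97; Redwood Reservoir 1,600,655.96.
Capped: Lakeview Annex ($731,600); remaining pool $3,527,650 reallocated over remaining clients served 2,269.
Capped: Thornfield Interchange ($1,354,000); remaining pool $2,173,650 reallocated over remaining clients served 1,378.
Remaining shares: Lower Plaza 238,186.61 → $238,200; Garrison Terminal 190,864.77 → $190,850; Redwood Reservoir 1,744,598.62 → $1,744,600.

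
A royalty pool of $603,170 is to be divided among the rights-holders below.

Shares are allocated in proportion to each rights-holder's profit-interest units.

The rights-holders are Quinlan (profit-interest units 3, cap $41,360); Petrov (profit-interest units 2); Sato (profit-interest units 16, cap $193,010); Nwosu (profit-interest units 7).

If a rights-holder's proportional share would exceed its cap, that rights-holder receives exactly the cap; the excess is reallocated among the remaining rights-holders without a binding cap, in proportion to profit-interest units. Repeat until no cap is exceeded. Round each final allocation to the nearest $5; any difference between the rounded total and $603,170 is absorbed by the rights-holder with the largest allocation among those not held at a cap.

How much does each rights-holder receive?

Quinlan: $41,360 · Petrov: $81,955 · Sato: $193,010 · Nwosu: $286,845

Profit-interest units total: 28.
Proportional shares (ignoring caps): Quinlan 64,625.36; Petrov 43,083.57; Sato 344,668.57; Nwosu 150,792.50.
Cap binds for Quinlan ($41,360), Sato ($193,010); residual $368,800 reallocated over remaining profit-interest units 9.
Remaining shares: Petrov 81,955.56 → $81,955; Nwosu 286,844.44 → $286,845.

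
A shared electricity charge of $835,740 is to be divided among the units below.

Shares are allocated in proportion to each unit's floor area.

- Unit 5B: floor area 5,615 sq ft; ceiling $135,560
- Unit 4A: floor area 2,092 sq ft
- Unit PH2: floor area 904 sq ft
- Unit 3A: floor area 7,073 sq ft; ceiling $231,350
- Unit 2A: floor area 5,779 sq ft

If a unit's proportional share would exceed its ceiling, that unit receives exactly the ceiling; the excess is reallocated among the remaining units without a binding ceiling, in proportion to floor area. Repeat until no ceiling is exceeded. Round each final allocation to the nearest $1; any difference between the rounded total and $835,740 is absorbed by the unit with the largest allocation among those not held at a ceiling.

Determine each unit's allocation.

Unit 5B: $135,560 · Unit 4A: $111,771 · Unit PH2: $48,299 · Unit 3A: $231,350 · Unit 2A: $308,760

Combined floor area = 21,463.
Proportional shares (ignoring caps): Unit 5B 218,640.46; Unit 4A 81,459.63; Unit PH2 35,200.53; Unit 3A 275,412.99; Unit 2A 225,026.39.
Held at cap: Unit 5B ($135,560), Unit 3A ($231,350); balance $468,830 reallocated over remaining floor area 8,775.
Redistributed shares: Unit 4A 111,771.21 → $111,771; Unit PH2 48,298.84 → $48,299; Unit 2A 308,759.95 → $308,760.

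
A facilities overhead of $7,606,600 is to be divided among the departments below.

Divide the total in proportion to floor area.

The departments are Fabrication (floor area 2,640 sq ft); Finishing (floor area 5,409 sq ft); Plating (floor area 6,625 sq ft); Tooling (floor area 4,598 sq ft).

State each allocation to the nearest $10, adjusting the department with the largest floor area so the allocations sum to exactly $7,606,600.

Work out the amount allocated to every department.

Fabrication: $1,042,000 | Finishing: $2,134,920 | Plating: $2,614,860 | Tooling: $1,814,820

Floor area total: 19,272.
Raw shares: Fabrication 2,640/19,272 × $7,606,600 = 1,042,000.00; Finishing 5,409/19,272 × $7,606,600 = 2,134,915.91; Plating 6,625/19,272 × $7,606,600 = 2,614,867.42; Tooling 4,598/19,272 × $7,606,600 = 1,814,816.67.
Rounded to nearest $10: Fabrication $1,042,000; Finishing $2,134,920; Plating $2,614,870; Tooling $1,814,820. Sum = $7,606,610.
Difference $7,606,600 − $7,606,610 = −$10 applied to largest floor area (Plating): Plating becomes $2,614,860.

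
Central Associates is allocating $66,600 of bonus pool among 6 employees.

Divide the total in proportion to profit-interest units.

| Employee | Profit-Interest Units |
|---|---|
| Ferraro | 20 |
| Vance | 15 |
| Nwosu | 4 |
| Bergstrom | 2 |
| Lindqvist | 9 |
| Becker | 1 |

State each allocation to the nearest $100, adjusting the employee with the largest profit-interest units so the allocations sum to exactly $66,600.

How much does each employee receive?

Combined profit-interest units = 20 + 15 + 4 + 2 + 9 + 1 = 51.
Raw shares: Ferraro 26,117.65; Vance 19,588.24; Nwosu 5,223.53; Bergstrom 2,611.76; Lindqvist 11,752.94; Becker 1,305.88.
After rounding ($100): Ferraro $26,100; Vance $19,600; Nwosu $5,200; Bergstrom $2,600; Lindqvist $11,800; Becker $1,300. Sum = $66,600.
Sum already equals the total — no adjustment.

Ferraro: $26,100 | Vance: $19,600 | Nwosu: $5,200 | Bergstrom: $2,600 | Lindqvist: $11,800 | Becker: $1,300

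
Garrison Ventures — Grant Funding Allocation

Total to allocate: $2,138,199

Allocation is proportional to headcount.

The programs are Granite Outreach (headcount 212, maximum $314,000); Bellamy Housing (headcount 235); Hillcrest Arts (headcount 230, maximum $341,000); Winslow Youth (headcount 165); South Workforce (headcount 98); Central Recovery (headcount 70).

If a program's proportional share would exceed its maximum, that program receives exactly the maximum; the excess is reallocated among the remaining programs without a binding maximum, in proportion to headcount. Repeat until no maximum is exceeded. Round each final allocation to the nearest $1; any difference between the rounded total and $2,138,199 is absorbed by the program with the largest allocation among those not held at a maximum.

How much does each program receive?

Sum of headcount: 1,010.
Pro-rata shares before constraints: Granite Outreach 448,810.09; Bellamy Housing 497,501.75; Hillcrest Arts 486,916.60; Winslow Youth 349,309.74; South Workforce 207,468.81; Central Recovery 148,192.01.
Capped: Granite Outreach ($314,000), Hillcrest Arts ($341,000); balance $1,483,199 reallocated over remaining headcount 568.
Remaining shares: Bellamy Housing 613,647.47 → $613,647; Winslow Youth 430,858.86 → $430,859; South Workforce 255,904.05 → $255,904; Central Recovery 182,788.61 → $182,789.

Granite Outreach: $314,000; Bellamy Housing: $613,647; Hillcrest Arts: $341,000; Winslow Youth: $430,859; South Workforce: $255,904; Central Recovery: $182,789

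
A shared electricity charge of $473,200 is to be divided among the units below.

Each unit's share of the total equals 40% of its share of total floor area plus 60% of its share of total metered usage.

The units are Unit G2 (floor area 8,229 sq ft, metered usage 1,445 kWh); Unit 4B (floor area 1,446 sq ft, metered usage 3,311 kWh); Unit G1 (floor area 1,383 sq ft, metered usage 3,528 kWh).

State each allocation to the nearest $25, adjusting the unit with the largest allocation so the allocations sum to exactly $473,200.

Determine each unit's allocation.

Floor area total 11,058; metered usage total 8,284.
Composite weights (40% floor area + 60% metered usage): Unit G2 0.4023; Unit 4B 0.2921; Unit G1 0.3056.
Pro-rata amounts: Unit G2 190,380.87; Unit 4B 138,230.10; Unit G1 144,589.03.
After rounding ($25): Unit G2 $190,375; Unit 4B $138,225; Unit G1 $144,600. Sum = $473,200.
No rounding difference to absorb.

Unit G2: $190,375 · Unit 4B: $138,225 · Unit G1: $144,600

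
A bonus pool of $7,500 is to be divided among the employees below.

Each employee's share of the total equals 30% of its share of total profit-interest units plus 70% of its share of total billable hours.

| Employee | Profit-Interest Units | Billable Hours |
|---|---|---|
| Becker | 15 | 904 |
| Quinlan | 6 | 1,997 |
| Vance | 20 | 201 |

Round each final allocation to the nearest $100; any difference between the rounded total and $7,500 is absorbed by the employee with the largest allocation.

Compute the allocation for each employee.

Totals — profit-interest units 41, billable hours 3,102.
Combined weights (30% profit-interest units + 70% billable hours): Becker 0.3138; Quinlan 0.4945; Vance 0.1917.
Pro-rata amounts: Becker 2,353.15; Quinlan 3,709.10; Vance 1,437.74.
Rounded to nearest $100: Becker $2,400; Quinlan $3,700; Vance $1,400. Sum = $7,500.
Rounded total matches; no reconciliation needed.

Becker: $2,400 | Quinlan: $3,700 | Vance: $1,400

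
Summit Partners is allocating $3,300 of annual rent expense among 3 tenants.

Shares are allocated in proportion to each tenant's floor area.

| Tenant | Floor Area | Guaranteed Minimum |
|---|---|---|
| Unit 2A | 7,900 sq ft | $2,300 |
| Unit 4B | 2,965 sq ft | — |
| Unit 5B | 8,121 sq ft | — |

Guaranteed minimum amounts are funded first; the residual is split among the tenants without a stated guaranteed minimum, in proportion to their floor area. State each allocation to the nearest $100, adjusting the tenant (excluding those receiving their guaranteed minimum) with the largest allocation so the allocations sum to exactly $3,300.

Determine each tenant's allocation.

Guaranteed amounts: Unit 2A $2,300. Balance $1,000.
Balance split over remaining floor area 11,086: Unit 4B 267.45 → $300; Unit 5B 732.55 → $700.

Unit 2A: $2,300 | Unit 4B: $300 | Unit 5B: $700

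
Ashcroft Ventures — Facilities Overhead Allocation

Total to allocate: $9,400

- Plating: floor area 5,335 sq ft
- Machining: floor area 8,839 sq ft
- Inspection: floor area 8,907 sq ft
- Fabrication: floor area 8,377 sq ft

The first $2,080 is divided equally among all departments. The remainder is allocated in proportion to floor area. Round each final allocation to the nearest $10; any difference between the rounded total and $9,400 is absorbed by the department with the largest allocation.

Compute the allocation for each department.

Plating: $1,760 · Machining: $2,580 · Inspection: $2,590 · Fabrication: $2,470

First tranche $2,080 split equally: $520 each.
Remainder $7,320 by floor area (total 31,458): Plating 1,241.41 → $1,240; Machining 2,056.76 → $2,060; Inspection 2,072.58 → $2,070; Fabrication 1,949.25 → $1,950.
Totals: Plating $520 + $1,240 = $1,760; Machining $520 + $2,060 = $2,580; Inspection $520 + $2,070 = $2,590; Fabrication $520 + $1,950 = $2,470.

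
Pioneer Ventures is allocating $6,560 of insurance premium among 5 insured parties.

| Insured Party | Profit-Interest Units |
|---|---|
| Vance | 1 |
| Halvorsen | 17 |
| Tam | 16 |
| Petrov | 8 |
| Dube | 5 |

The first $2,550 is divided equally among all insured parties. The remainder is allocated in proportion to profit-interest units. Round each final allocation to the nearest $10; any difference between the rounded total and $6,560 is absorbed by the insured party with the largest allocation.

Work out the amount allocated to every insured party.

Vance: $600; Halvorsen: $1,950; Tam: $1,880; Petrov: $1,190; Dube: $940

First tranche $2,550 split equally: $510 each.
Remainder $4,010 by profit-interest units (total 47): Vance 85.32 → $90; Halvorsen 1,450.43 → $1,450; Tam 1,365.11 → $1,370; Petrov 682.55 → $680; Dube 426.60 → $430.
Rounding difference −$10 on remainder applied to Halvorsen.
Totals: Vance $510 + $90 = $600; Halvorsen $510 + $1,440 = $1,950; Tam $510 + $1,370 = $1,880; Petrov $510 + $680 = $1,190; Dube $510 + $430 = $940.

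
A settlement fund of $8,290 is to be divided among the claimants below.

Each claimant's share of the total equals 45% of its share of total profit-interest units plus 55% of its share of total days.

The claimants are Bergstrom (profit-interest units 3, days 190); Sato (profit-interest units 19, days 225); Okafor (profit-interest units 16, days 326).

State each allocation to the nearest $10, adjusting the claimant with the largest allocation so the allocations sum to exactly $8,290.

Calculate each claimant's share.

Bergstrom: $1,460 | Sato: $3,250 | Okafor: $3,580

Profit-interest units total 38; days total 741.
Blended shares (45% profit-interest units + 55% days): Bergstrom 0.1766; Sato 0.3920; Okafor 0.4314.
Raw shares: Bergstrom 1,463.62; Sato 3,249.71; Okafor 3,576.67.
After rounding ($10): Bergstrom $1,460; Sato $3,250; Okafor $3,580. Sum = $8,290.
Rounded total matches; no reconciliation needed.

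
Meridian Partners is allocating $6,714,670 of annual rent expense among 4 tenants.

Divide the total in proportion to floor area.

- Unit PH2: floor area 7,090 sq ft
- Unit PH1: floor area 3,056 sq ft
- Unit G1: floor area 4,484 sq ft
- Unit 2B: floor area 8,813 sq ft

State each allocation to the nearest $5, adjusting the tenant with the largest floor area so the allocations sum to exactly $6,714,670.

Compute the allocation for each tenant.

Combined floor area = 23,443.
Proportional shares: Unit PH2 7,090/23,443 × $6,714,670 = 2,030,755.89; Unit PH1 3,056/23,443 × $6,714,670 = 875,315.94; Unit G1 4,484/23,443 × $6,714,670 = 1,284,331.37; Unit 2B 8,813/23,443 × $6,714,670 = 2,524,266.81.
After rounding ($5): Unit PH2 $2,030,755; Unit PH1 $875,315; Unit G1 $1,284,330; Unit 2B $2,524,265. Sum = $6,714,665.
Difference $6,714,670 − $6,714,665 = +$5 applied to largest floor area (Unit 2B): Unit 2B becomes $2,524,270.

Unit PH2: $2,030,755 · Unit PH1: $875,315 · Unit G1: $1,284,330 · Unit 2B: $2,524,270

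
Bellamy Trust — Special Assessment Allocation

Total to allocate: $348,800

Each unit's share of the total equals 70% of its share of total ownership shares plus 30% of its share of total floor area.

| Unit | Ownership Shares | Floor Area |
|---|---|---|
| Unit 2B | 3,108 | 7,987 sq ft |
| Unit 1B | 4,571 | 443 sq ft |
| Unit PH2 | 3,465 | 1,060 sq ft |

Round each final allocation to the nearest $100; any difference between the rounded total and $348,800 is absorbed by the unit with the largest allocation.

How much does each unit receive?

Unit 2B: $156,200 · Unit 1B: $105,000 · Unit PH2: $87,600

Totals — ownership shares 11,144, floor area 9,490.
Blended shares (70% ownership shares + 30% floor area): Unit 2B 0.4477; Unit 1B 0.3011; Unit PH2 0.2512.
Raw shares: Unit 2B 156,162.28; Unit 1B 105,033.21; Unit PH2 87,604.51.
Rounded to nearest $100: Unit 2B $156,200; Unit 1B $105,000; Unit PH2 $87,600. Sum = $348,800.
Rounded total matches; no reconciliation needed.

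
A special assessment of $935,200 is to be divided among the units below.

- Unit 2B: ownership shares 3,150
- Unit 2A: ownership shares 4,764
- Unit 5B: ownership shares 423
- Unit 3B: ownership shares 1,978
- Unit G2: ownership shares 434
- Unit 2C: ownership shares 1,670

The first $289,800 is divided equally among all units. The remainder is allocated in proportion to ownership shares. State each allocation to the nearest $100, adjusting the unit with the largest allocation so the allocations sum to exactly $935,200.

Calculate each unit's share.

$289,800 shared equally gives $48,300 per unit.
Remainder $645,400 by ownership shares (total 12,419): Unit 2B 163,701.59 → $163,700; Unit 2A 247,579.16 → $247,600; Unit 5B 21,982.78 → $22,000; Unit 3B 102,794.20 → $102,800; Unit G2 22,554.44 → $22,600; Unit 2C 86,787.83 → $86,800.
Rounding difference −$100 on remainder applied to Unit 2A.
Totals: Unit 2B $48,300 + $163,700 = $212,000; Unit 2A $48,300 + $247,500 = $295,800; Unit 5B $48,300 + $22,000 = $70,300; Unit 3B $48,300 + $102,800 = $151,100; Unit G2 $48,300 + $22,600 = $70,900; Unit 2C $48,300 + $86,800 = $135,100.

Unit 2B: $212,000 · Unit 2A: $295,800 · Unit 5B: $70,300 · Unit 3B: $151,100 · Unit G2: $70,900 · Unit 2C: $135,100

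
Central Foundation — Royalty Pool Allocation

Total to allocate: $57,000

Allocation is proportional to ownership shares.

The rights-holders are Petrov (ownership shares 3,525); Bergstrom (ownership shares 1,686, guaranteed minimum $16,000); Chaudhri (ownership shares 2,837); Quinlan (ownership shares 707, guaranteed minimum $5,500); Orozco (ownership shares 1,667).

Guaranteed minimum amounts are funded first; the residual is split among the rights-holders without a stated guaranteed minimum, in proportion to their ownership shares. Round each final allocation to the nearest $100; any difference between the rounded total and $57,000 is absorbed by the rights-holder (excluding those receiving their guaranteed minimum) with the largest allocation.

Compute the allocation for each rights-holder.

Fund the minimums — Bergstrom $16,000; Quinlan $5,500. Balance $35,500.
Balance split over remaining ownership shares 8,029: Petrov 15,585.69 → $15,600; Chaudhri 12,543.72 → $12,500; Orozco 7,370.59 → $7,400.

Petrov: $15,600 | Bergstrom: $16,000 | Chaudhri: $12,500 | Quinlan: $5,500 | Orozco: $7,400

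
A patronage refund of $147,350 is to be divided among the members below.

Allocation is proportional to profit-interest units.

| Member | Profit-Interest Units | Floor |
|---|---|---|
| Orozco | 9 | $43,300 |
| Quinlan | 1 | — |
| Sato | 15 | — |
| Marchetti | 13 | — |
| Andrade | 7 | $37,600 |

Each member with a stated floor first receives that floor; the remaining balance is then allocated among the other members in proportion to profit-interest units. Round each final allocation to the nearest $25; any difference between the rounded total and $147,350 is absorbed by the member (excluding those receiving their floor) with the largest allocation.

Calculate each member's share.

Orozco: $43,300; Quinlan: $2,300; Sato: $34,350; Marchetti: $29,800; Andrade: $37,600

Fund the minimums — Orozco $43,300; Andrade $37,600. Balance $66,450.
Balance split over remaining profit-interest units 29: Quinlan 2,291.38 → $2,300; Sato 34,370.69 → $34,375; Marchetti 29,787.93 → $29,800.
Rounding difference −$25 applied to Sato → $34,350.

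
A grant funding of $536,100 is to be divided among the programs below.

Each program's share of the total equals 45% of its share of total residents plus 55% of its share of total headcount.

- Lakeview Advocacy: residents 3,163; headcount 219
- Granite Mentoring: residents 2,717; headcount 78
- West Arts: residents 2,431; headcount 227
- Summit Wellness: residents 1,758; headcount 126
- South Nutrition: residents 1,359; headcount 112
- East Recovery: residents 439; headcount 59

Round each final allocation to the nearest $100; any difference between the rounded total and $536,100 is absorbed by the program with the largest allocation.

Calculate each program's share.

Lakeview Advocacy: $143,000 · Granite Mentoring: $83,200 · West Arts: $130,900 · Summit Wellness: $81,000 · South Nutrition: $67,900 · East Recovery: $30,100

Residents total 11,867; headcount total 821.
Combined weights (45% residents + 55% headcount): Lakeview Advocacy 0.2667; Granite Mentoring 0.1553; West Arts 0.2443; Summit Wellness 0.1511; South Nutrition 0.1266; East Recovery 0.0562.
Proportional shares: Lakeview Advocacy 142,952.77; Granite Mentoring 83,247.09; West Arts 130,945.03; Summit Wellness 80,990.30; South Nutrition 67,851.02; East Recovery 30,113.80.
At nearest $100: Lakeview Advocacy $143,000; Granite Mentoring $83,200; West Arts $130,900; Summit Wellness $81,000; South Nutrition $67,900; East Recovery $30,100. Sum = $536,100.
Rounded total matches; no reconciliation needed.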